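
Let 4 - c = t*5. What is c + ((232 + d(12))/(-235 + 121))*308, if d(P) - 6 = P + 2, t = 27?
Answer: -15425/19 ≈ -811.84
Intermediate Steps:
d(P) = 8 + P (d(P) = 6 + (P + 2) = 6 + (2 + P) = 8 + P)
c = -131 (c = 4 - 27*5 = 4 - 1*135 = 4 - 135 = -131)
c + ((232 + d(12))/(-235 + 121))*308 = -131 + ((232 + (8 + 12))/(-235 + 121))*308 = -131 + ((232 + 20)/(-114))*308 = -131 + (252*(-1/114))*308 = -131 - 42/19*308 = -131 - 12936/19 = -15425/19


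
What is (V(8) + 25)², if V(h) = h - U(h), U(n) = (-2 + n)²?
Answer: 9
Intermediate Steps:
V(h) = h - (-2 + h)²
(V(8) + 25)² = ((8 - (-2 + 8)²) + 25)² = ((8 - 1*6²) + 25)² = ((8 - 1*36) + 25)² = ((8 - 36) + 25)² = (-28 + 25)² = (-3)² = 9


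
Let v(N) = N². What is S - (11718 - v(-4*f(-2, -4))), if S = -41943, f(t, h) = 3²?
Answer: -52365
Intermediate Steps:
f(t, h) = 9
S - (11718 - v(-4*f(-2, -4))) = -41943 - (11718 - (-4*9)²) = -41943 - (11718 - 1*(-36)²) = -41943 - (11718 - 1*1296) = -41943 - (11718 - 1296) = -41943 - 1*10422 = -41943 - 10422 = -52365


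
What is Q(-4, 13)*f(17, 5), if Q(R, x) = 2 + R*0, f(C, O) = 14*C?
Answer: 476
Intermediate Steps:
Q(R, x) = 2 (Q(R, x) = 2 + 0 = 2)
Q(-4, 13)*f(17, 5) = 2*(14*17) = 2*238 = 476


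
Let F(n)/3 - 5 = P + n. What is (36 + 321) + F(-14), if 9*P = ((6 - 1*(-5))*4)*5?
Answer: 1210/3 ≈ 403.33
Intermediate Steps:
P = 220/9 (P = (((6 - 1*(-5))*4)*5)/9 = (((6 + 5)*4)*5)/9 = ((11*4)*5)/9 = (44*5)/9 = (⅑)*220 = 220/9 ≈ 24.444)
F(n) = 265/3 + 3*n (F(n) = 15 + 3*(220/9 + n) = 15 + (220/3 + 3*n) = 265/3 + 3*n)
(36 + 321) + F(-14) = (36 + 321) + (265/3 + 3*(-14)) = 357 + (265/3 - 42) = 357 + 139/3 = 1210/3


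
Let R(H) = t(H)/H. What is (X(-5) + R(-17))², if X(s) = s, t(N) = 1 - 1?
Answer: 25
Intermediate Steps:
t(N) = 0
R(H) = 0 (R(H) = 0/H = 0)
(X(-5) + R(-17))² = (-5 + 0)² = (-5)² = 25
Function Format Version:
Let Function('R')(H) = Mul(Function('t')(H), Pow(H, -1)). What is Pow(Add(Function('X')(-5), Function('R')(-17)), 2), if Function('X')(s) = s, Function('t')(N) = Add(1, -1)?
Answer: 25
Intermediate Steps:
Function('t')(N) = 0
Function('R')(H) = 0 (Function('R')(H) = Mul(0, Pow(H, -1)) = 0)
Pow(Add(Function('X')(-5), Function('R')(-17)), 2) = Pow(Add(-5, 0), 2) = Pow(-5, 2) = 25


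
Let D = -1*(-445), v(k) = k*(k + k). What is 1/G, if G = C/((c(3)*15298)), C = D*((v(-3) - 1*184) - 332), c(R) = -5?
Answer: 7649/22161 ≈ 0.34516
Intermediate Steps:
v(k) = 2*k**2 (v(k) = k*(2*k) = 2*k**2)
D = 445
C = -221610 (C = 445*((2*(-3)**2 - 1*184) - 332) = 445*((2*9 - 184) - 332) = 445*((18 - 184) - 332) = 445*(-166 - 332) = 445*(-498) = -221610)
G = 22161/7649 (G = -221610/((-5*15298)) = -221610/(-76490) = -221610*(-1/76490) = 22161/7649 ≈ 2.8972)
1/G = 1/(22161/7649) = 7649/22161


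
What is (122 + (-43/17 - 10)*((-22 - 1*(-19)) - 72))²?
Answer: 325766401/289 ≈ 1.1272e+6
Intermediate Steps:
(122 + (-43/17 - 10)*((-22 - 1*(-19)) - 72))² = (122 + (-43*1/17 - 10)*((-22 + 19) - 72))² = (122 + (-43/17 - 10)*(-3 - 72))² = (122 - 213/17*(-75))² = (122 + 15975/17)² = (18049/17)² = 325766401/289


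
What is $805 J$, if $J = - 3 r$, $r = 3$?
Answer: $-7245$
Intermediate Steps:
$J = -9$ ($J = \left(-3\right) 3 = -9$)
$805 J = 805 \left(-9\right) = -7245$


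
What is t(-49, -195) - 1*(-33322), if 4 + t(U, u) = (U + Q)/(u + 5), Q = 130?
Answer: 6330339/190 ≈ 33318.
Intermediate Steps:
t(U, u) = -4 + (130 + U)/(5 + u) (t(U, u) = -4 + (U + 130)/(u + 5) = -4 + (130 + U)/(5 + u))
t(-49, -195) - 1*(-33322) = (110 - 49 - 4*(-195))/(5 - 195) - 1*(-33322) = (110 - 49 + 780)/(-190) + 33322 = -1/190*841 + 33322 = -841/190 + 33322 = 6330339/190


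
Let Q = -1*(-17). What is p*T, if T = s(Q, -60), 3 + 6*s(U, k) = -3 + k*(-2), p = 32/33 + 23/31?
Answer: 33269/1023 ≈ 32.521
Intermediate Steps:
p = 1751/1023 (p = 32*(1/33) + 23*(1/31) = 32/33 + 23/31 = 1751/1023 ≈ 1.7116)
Q = 17
s(U, k) = -1 - k/3 (s(U, k) = -1/2 + (-3 + k*(-2))/6 = -1/2 + (-3 - 2*k)/6 = -1/2 + (-1/2 - k/3) = -1 - k/3)
T = 19 (T = -1 - 1/3*(-60) = -1 + 20 = 19)
p*T = (1751/1023)*19 = 33269/1023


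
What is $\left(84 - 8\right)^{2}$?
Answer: $5776$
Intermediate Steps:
$\left(84 - 8\right)^{2} = 76^{2} = 5776$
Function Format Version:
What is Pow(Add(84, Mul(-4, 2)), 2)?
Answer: 5776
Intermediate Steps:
Pow(Add(84, Mul(-4, 2)), 2) = Pow(Add(84, -8), 2) = Pow(76, 2) = 5776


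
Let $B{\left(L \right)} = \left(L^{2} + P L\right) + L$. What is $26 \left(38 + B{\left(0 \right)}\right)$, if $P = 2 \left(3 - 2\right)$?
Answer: $988$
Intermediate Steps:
$P = 2$ ($P = 2 \cdot 1 = 2$)
$B{\left(L \right)} = L^{2} + 3 L$ ($B{\left(L \right)} = \left(L^{2} + 2 L\right) + L = L^{2} + 3 L$)
$26 \left(38 + B{\left(0 \right)}\right) = 26 \left(38 + 0 \left(3 + 0\right)\right) = 26 \left(38 + 0 \cdot 3\right) = 26 \left(38 + 0\right) = 26 \cdot 38 = 988$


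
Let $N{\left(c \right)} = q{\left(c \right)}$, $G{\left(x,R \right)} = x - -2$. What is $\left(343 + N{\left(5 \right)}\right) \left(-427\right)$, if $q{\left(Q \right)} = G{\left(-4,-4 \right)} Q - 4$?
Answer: $-140483$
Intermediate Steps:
$G{\left(x,R \right)} = 2 + x$ ($G{\left(x,R \right)} = x + 2 = 2 + x$)
$q{\left(Q \right)} = -4 - 2 Q$ ($q{\left(Q \right)} = \left(2 - 4\right) Q - 4 = - 2 Q - 4 = -4 - 2 Q$)
$N{\left(c \right)} = -4 - 2 c$
$\left(343 + N{\left(5 \right)}\right) \left(-427\right) = \left(343 - 14\right) \left(-427\right) = 329 \left(-427\right) = -140483$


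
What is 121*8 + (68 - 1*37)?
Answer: 999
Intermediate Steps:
121*8 + (68 - 1*37) = 968 + (68 - 37) = 968 + 31 = 999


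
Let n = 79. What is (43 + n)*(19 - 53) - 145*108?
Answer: -19808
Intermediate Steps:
(43 + n)*(19 - 53) - 145*108 = (43 + 79)*(19 - 53) - 145*108 = 122*(-34) - 15660 = -4148 - 15660 = -19808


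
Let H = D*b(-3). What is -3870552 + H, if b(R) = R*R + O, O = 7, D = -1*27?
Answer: -3870984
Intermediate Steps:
D = -27
b(R) = 7 + R² (b(R) = R*R + 7 = R² + 7 = 7 + R²)
H = -432 (H = -27*(7 + (-3)²) = -27*(7 + 9) = -27*16 = -432)
-3870552 + H = -3870552 - 432 = -3870984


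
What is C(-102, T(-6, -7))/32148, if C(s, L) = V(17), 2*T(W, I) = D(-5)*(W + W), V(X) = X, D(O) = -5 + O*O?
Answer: 17/32148 ≈ 0.00052880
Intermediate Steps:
D(O) = -5 + O²
T(W, I) = 20*W (T(W, I) = ((-5 + (-5)²)*(W + W))/2 = ((-5 + 25)*(2*W))/2 = (20*(2*W))/2 = (40*W)/2 = 20*W)
C(s, L) = 17
C(-102, T(-6, -7))/32148 = 17/32148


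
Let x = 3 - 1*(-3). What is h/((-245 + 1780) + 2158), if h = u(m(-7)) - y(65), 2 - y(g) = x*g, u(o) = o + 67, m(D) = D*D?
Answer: 168/1231 ≈ 0.13647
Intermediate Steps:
m(D) = D²
x = 6 (x = 3 + 3 = 6)
u(o) = 67 + o
y(g) = 2 - 6*g
h = 504 (h = (67 + (-7)²) - (2 - 6*65) = (67 + 49) - (2 - 390) = 116 - 1*(-388) = 116 + 388 = 504)
h/((-245 + 1780) + 2158) = 504/((-245 + 1780) + 2158) = 504/(1535 + 2158) = 504/3693 = 504*(1/3693) = 168/1231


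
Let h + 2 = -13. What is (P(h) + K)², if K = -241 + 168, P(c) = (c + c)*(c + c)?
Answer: 683929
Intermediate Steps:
h = -15 (h = -2 - 13 = -15)
P(c) = 4*c² (P(c) = (2*c)*(2*c) = 4*c²)
K = -73
(P(h) + K)² = (4*(-15)² - 73)² = (4*225 - 73)² = (900 - 73)² = 827² = 683929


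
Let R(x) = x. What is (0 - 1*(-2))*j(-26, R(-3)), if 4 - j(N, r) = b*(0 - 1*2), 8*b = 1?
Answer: 17/2 ≈ 8.5000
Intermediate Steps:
b = ⅛ (b = (⅛)*1 = ⅛ ≈ 0.12500)
j(N, r) = 17/4 (j(N, r) = 4 - (0 - 1*2)/8 = 4 - (0 - 2)/8 = 4 - (-2)/8 = 4 - 1*(-¼) = 4 + ¼ = 17/4)
(0 - 1*(-2))*j(-26, R(-3)) = (0 - 1*(-2))*(17/4) = (0 + 2)*(17/4) = 2*(17/4) = 17/2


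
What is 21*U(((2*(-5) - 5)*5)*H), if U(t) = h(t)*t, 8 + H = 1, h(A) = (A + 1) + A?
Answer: 11587275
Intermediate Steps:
h(A) = 1 + 2*A (h(A) = (1 + A) + A = 1 + 2*A)
H = -7 (H = -8 + 1 = -7)
U(t) = t*(1 + 2*t) (U(t) = (1 + 2*t)*t = t*(1 + 2*t))
21*U(((2*(-5) - 5)*5)*H) = 21*((((2*(-5) - 5)*5)*(-7))*(1 + 2*(((2*(-5) - 5)*5)*(-7)))) = 21*((((-10 - 5)*5)*(-7))*(1 + 2*(((-10 - 5)*5)*(-7)))) = 21*((-15*5*(-7))*(1 + 2*(-15*5*(-7)))) = 21*((-75*(-7))*(1 + 2*(-75*(-7)))) = 21*(525*(1 + 2*525)) = 21*(525*(1 + 1050)) = 21*(525*1051) = 21*551775 = 11587275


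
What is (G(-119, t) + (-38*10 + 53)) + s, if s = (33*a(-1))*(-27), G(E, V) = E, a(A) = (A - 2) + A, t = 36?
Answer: 3118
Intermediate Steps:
a(A) = -2 + 2*A (a(A) = (-2 + A) + A = -2 + 2*A)
s = 3564 (s = (33*(-2 + 2*(-1)))*(-27) = (33*(-2 - 2))*(-27) = (33*(-4))*(-27) = -132*(-27) = 3564)
(G(-119, t) + (-38*10 + 53)) + s = (-119 + (-38*10 + 53)) + 3564 = (-119 + (-380 + 53)) + 3564 = (-119 - 327) + 3564 = -446 + 3564 = 3118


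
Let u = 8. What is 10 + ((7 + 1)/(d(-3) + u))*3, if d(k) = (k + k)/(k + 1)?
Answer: 134/11 ≈ 12.182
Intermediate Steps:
d(k) = 2*k/(1 + k) (d(k) = (2*k)/(1 + k) = 2*k/(1 + k))
10 + ((7 + 1)/(d(-3) + u))*3 = 10 + ((7 + 1)/(2*(-3)/(1 - 3) + 8))*3 = 10 + (8/(2*(-3)/(-2) + 8))*3 = 10 + (8/(2*(-3)*(-1/2) + 8))*3 = 10 + (8/(3 + 8))*3 = 10 + (8/11)*3 = 10 + 24/11 = 134/11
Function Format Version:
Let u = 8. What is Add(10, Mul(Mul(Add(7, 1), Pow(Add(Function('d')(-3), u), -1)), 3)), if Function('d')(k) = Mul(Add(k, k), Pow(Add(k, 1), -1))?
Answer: Rational(134, 11) ≈ 12.182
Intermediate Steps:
Function('d')(k) = Mul(2, k, Pow(Add(1, k), -1)) (Function('d')(k) = Mul(Mul(2, k), Pow(Add(1, k), -1)) = Mul(2, k, Pow(Add(1, k), -1)))
Add(10, Mul(Mul(Add(7, 1), Pow(Add(Function('d')(-3), u), -1)), 3)) = Add(10, Mul(Mul(Add(7, 1), Pow(Add(Mul(2, -3, Pow(Add(1, -3), -1)), 8), -1)), 3)) = Add(10, Mul(Mul(8, Pow(Add(Mul(2, -3, Pow(-2, -1)), 8), -1)), 3)) = Add(10, Mul(Mul(8, Pow(Add(Mul(2, -3, Rational(-1, 2)), 8), -1)), 3)) = Add(10, Mul(Mul(8, Pow(Add(3, 8), -1)), 3)) = Add(10, Mul(Mul(8, Pow(11, -1)), 3)) = Add(10, Mul(Mul(8, Rational(1, 11)), 3)) = Add(10, Mul(Rational(8, 11), 3)) = Add(10, Rational(24, 11)) = Rational(134, 11)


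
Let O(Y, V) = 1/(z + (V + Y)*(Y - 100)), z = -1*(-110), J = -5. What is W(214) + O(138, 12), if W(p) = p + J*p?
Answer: -4973359/5810 ≈ -856.00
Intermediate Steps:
z = 110
O(Y, V) = 1/(110 + (-100 + Y)*(V + Y)) (O(Y, V) = 1/(110 + (V + Y)*(Y - 100)) = 1/(110 + (V + Y)*(-100 + Y)) = 1/(110 + (-100 + Y)*(V + Y)))
W(p) = -4*p (W(p) = p - 5*p = -4*p)
W(214) + O(138, 12) = -4*214 + 1/(110 + 138**2 - 100*12 - 100*138 + 12*138) = -856 + 1/(110 + 19044 - 1200 - 13800 + 1656) = -856 + 1/5810 = -4973359/5810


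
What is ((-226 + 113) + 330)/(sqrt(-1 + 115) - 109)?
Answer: -3379/1681 - 31*sqrt(114)/1681 ≈ -2.2070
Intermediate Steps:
((-226 + 113) + 330)/(sqrt(-1 + 115) - 109) = (-113 + 330)/(sqrt(114) - 109) = 217/(-109 + sqrt(114))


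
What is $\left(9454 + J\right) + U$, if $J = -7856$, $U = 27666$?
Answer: $29264$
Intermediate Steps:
$\left(9454 + J\right) + U = \left(9454 - 7856\right) + 27666 = 1598 + 27666 = 29264$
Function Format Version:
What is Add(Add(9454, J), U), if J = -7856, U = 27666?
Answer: 29264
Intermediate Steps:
Add(Add(9454, J), U) = Add(Add(9454, -7856), 27666) = Add(1598, 27666) = 29264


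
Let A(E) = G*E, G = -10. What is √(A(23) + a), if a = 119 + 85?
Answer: I*√26 ≈ 5.099*I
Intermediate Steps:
A(E) = -10*E
a = 204
√(A(23) + a) = √(-10*23 + 204) = √(-230 + 204) = √(-26) = I*√26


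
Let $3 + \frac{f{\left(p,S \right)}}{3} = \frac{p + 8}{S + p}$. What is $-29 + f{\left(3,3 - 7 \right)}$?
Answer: $-71$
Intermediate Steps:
$f{\left(p,S \right)} = -9 + \frac{3 \left(8 + p\right)}{S + p}$ ($f{\left(p,S \right)} = -9 + 3 \frac{p + 8}{S + p} = -9 + 3 \frac{8 + p}{S + p} = -9 + \frac{3 \left(8 + p\right)}{S + p}$)
$-29 + f{\left(3,3 - 7 \right)} = -29 + \frac{3 \left(8 - 3 \left(3 - 7\right) - 6\right)}{\left(3 - 7\right) + 3} = -29 + \frac{3 \left(8 - -12 - 6\right)}{-4 + 3} = -29 + \frac{3 \left(8 + 12 - 6\right)}{-1} = -29 + 3 \left(-1\right) 14 = -29 - 42 = -71$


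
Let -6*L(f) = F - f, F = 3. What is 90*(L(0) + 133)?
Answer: 11925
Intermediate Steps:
L(f) = -1/2 + f/6 (L(f) = -(3 - f)/6 = -1/2 + f/6)
90*(L(0) + 133) = 90*((-1/2 + (1/6)*0) + 133) = 90*((-1/2 + 0) + 133) = 90*(-1/2 + 133) = 90*(265/2) = 11925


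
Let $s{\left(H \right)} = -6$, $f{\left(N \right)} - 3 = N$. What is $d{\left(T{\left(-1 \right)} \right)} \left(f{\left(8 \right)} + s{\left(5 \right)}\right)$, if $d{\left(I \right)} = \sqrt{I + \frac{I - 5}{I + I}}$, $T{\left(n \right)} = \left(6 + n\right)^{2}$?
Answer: $\sqrt{635} \approx 25.199$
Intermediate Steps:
$f{\left(N \right)} = 3 + N$
$d{\left(I \right)} = \sqrt{I + \frac{-5 + I}{2 I}}$
$d{\left(T{\left(-1 \right)} \right)} \left(f{\left(8 \right)} + s{\left(5 \right)}\right) = \frac{\sqrt{2 - \frac{10}{\left(6 - 1\right)^{2}} + 4 \left(6 - 1\right)^{2}}}{2} \left(\left(3 + 8\right) - 6\right) = \frac{\sqrt{2 - \frac{10}{5^{2}} + 4 \cdot 5^{2}}}{2} \left(11 - 6\right) = \frac{\sqrt{2 - \frac{10}{25} + 4 \cdot 25}}{2} \cdot 5 = \frac{\sqrt{2 - \frac{2}{5} + 100}}{2} \cdot 5 = \frac{\sqrt{\frac{508}{5}}}{2} \cdot 5 = \frac{\frac{2}{5} \sqrt{635}}{2} \cdot 5 = \frac{\sqrt{635}}{5} \cdot 5 = \sqrt{635}$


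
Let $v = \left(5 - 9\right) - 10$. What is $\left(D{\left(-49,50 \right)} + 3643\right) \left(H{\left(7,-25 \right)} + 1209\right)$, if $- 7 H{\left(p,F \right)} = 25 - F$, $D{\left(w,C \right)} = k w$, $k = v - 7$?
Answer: $\frac{39305536}{7} \approx 5.6151 \cdot 10^{6}$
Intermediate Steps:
$v = -14$ ($v = -4 - 10 = -14$)
$k = -21$ ($k = -14 - 7 = -21$)
$D{\left(w,C \right)} = - 21 w$
$H{\left(p,F \right)} = - \frac{25}{7} + \frac{F}{7}$ ($H{\left(p,F \right)} = - \frac{25 - F}{7} = - \frac{25}{7} + \frac{F}{7}$)
$\left(D{\left(-49,50 \right)} + 3643\right) \left(H{\left(7,-25 \right)} + 1209\right) = \left(\left(-21\right) \left(-49\right) + 3643\right) \left(\left(- \frac{25}{7} + \frac{1}{7} \left(-25\right)\right) + 1209\right) = \left(1029 + 3643\right) \left(\left(- \frac{25}{7} - \frac{25}{7}\right) + 1209\right) = 4672 \left(- \frac{50}{7} + 1209\right) = 4672 \cdot \frac{8413}{7} = \frac{39305536}{7}$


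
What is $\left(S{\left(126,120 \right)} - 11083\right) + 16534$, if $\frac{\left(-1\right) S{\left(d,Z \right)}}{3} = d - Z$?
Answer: $5433$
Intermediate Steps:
$S{\left(d,Z \right)} = - 3 d + 3 Z$ ($S{\left(d,Z \right)} = - 3 \left(d - Z\right) = - 3 d + 3 Z$)
$\left(S{\left(126,120 \right)} - 11083\right) + 16534 = \left(\left(\left(-3\right) 126 + 3 \cdot 120\right) - 11083\right) + 16534 = \left(\left(-378 + 360\right) - 11083\right) + 16534 = \left(-18 - 11083\right) + 16534 = -11101 + 16534 = 5433$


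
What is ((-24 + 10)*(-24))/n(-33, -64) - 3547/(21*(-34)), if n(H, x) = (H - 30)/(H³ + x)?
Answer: 137095355/714 ≈ 1.9201e+5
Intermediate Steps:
n(H, x) = (-30 + H)/(x + H³)
((-24 + 10)*(-24))/n(-33, -64) - 3547/(21*(-34)) = ((-24 + 10)*(-24))/(((-30 - 33)/(-64 + (-33)³))) - 3547/(21*(-34)) = (-14*(-24))/((-63/(-64 - 35937))) - 3547/(-714) = 336/((-63/(-36001))) - 3547*(-1/714) = 336/((-1/36001*(-63))) + 3547/714 = 336/(9/5143) + 3547/714 = 336*(5143/9) + 3547/714 = 576016/3 + 3547/714 = 137095355/714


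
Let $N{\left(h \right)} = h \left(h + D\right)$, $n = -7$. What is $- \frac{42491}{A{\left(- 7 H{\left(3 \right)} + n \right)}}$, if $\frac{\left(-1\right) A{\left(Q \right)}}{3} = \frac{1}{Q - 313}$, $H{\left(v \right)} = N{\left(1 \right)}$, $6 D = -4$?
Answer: $- \frac{41088797}{9} \approx -4.5654 \cdot 10^{6}$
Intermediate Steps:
$D = - \frac{2}{3}$ ($D = \frac{1}{6} \left(-4\right) = - \frac{2}{3} \approx -0.66667$)
$N{\left(h \right)} = h \left(- \frac{2}{3} + h\right)$ ($N{\left(h \right)} = h \left(h - \frac{2}{3}\right) = h \left(- \frac{2}{3} + h\right)$)
$H{\left(v \right)} = \frac{1}{3}$ ($H{\left(v \right)} = \frac{1}{3} \cdot 1 \left(-2 + 3 \cdot 1\right) = \frac{1}{3} \cdot 1 \left(-2 + 3\right) = \frac{1}{3} \cdot 1 \cdot 1 = \frac{1}{3}$)
$A{\left(Q \right)} = - \frac{3}{-313 + Q}$ ($A{\left(Q \right)} = - \frac{3}{Q - 313} = - \frac{3}{-313 + Q}$)
$- \frac{42491}{A{\left(- 7 H{\left(3 \right)} + n \right)}} = - \frac{42491}{\left(-3\right) \frac{1}{-313 - \frac{28}{3}}} = - \frac{42491}{\left(-3\right) \frac{1}{- \frac{967}{3}}} = - \frac{42491}{\left(-3\right) \left(- \frac{3}{967}\right)} = - \frac{42491}{\frac{9}{967}} = \left(-42491\right) \frac{967}{9} = - \frac{41088797}{9}$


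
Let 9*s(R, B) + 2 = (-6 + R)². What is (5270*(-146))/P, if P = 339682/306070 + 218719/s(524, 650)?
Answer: -31594429756683400/346817036287 ≈ -91098.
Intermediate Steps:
s(R, B) = -2/9 + (-6 + R)²/9
P = 346817036287/41062657270 (P = 339682/306070 + 218719/(-2/9 + (-6 + 524)²/9) = 339682*(1/306070) + 218719/(-2/9 + (⅑)*518²) = 169841/153035 + 218719/(-2/9 + (⅑)*268324) = 169841/153035 + 218719/(-2/9 + 268324/9) = 169841/153035 + 218719/(268322/9) = 169841/153035 + 218719*(9/268322) = 169841/153035 + 1968471/268322 = 346817036287/41062657270 ≈ 8.4460)
(5270*(-146))/P = (5270*(-146))/(346817036287/41062657270) = -769420*41062657270/346817036287 = -31594429756683400/346817036287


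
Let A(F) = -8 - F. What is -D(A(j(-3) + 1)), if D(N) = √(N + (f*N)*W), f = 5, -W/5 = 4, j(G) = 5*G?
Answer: -3*I*√66 ≈ -24.372*I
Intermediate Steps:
W = -20 (W = -5*4 = -20)
D(N) = 3*√11*√(-N) (D(N) = √(N + (5*N)*(-20)) = √(N - 100*N) = √(-99*N) = 3*√11*√(-N))
-D(A(j(-3) + 1)) = -3*√11*√(-(-8 - (5*(-3) + 1))) = -3*√11*√(-(-8 - (-15 + 1))) = -3*√11*√(-(-8 - 1*(-14))) = -3*√11*√(-(-8 + 14)) = -3*√11*√(-1*6) = -3*√11*√(-6) = -3*√11*I*√6 = -3*I*√66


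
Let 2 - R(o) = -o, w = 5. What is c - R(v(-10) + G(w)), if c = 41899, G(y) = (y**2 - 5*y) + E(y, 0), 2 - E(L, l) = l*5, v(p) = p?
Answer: 41905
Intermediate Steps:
E(L, l) = 2 - 5*l (E(L, l) = 2 - l*5 = 2 - 5*l)
G(y) = 2 + y**2 - 5*y (G(y) = (y**2 - 5*y) + (2 - 5*0) = (y**2 - 5*y) + (2 + 0) = (y**2 - 5*y) + 2 = 2 + y**2 - 5*y)
R(o) = 2 + o (R(o) = 2 - (-1)*o = 2 + o)
c - R(v(-10) + G(w)) = 41899 - (2 + (-10 + (2 + 5**2 - 5*5))) = 41899 - (2 + (-10 + (2 + 25 - 25))) = 41899 - (2 + (-10 + 2)) = 41899 - (2 - 8) = 41899 - 1*(-6) = 41899 + 6 = 41905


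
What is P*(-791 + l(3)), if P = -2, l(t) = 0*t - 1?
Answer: 1584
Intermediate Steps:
l(t) = -1 (l(t) = 0 - 1 = -1)
P*(-791 + l(3)) = -2*(-791 - 1) = -2*(-792) = 1584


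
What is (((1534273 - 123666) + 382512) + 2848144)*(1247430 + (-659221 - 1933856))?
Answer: -6245501632161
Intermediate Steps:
(((1534273 - 123666) + 382512) + 2848144)*(1247430 + (-659221 - 1933856)) = ((1410607 + 382512) + 2848144)*(1247430 - 2593077) = (1793119 + 2848144)*(-1345647) = 4641263*(-1345647) = -6245501632161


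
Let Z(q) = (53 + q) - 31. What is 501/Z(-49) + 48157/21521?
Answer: -3160594/193689 ≈ -16.318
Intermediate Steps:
Z(q) = 22 + q
501/Z(-49) + 48157/21521 = 501/(22 - 49) + 48157/21521 = 501/(-27) + 48157*(1/21521) = 501*(-1/27) + 48157/21521 = -167/9 + 48157/21521 = -3160594/193689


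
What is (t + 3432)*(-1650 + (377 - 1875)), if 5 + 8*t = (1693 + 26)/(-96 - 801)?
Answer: -3229563106/299 ≈ -1.0801e+7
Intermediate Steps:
t = -517/598 (t = -5/8 + ((1693 + 26)/(-96 - 801))/8 = -5/8 + (1719/(-897))/8 = -5/8 + (1719*(-1/897))/8 = -5/8 + (⅛)*(-573/299) = -5/8 - 573/2392 = -517/598 ≈ -0.86455)
(t + 3432)*(-1650 + (377 - 1875)) = (-517/598 + 3432)*(-1650 + (377 - 1875)) = 2051819*(-1650 - 1498)/598 = (2051819/598)*(-3148) = -3229563106/299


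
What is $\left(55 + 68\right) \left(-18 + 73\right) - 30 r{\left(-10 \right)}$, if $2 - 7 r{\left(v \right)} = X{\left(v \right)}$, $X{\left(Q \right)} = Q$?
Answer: $\frac{46995}{7} \approx 6713.6$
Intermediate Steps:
$r{\left(v \right)} = \frac{2}{7} - \frac{v}{7}$
$\left(55 + 68\right) \left(-18 + 73\right) - 30 r{\left(-10 \right)} = \left(55 + 68\right) \left(-18 + 73\right) - 30 \left(\frac{2}{7} - - \frac{10}{7}\right) = 123 \cdot 55 - 30 \left(\frac{2}{7} + \frac{10}{7}\right) = 6765 - \frac{360}{7} = \frac{46995}{7}$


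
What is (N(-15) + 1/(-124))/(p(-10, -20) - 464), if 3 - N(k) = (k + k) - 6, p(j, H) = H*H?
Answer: -4835/7936 ≈ -0.60925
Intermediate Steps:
p(j, H) = H²
N(k) = 9 - 2*k (N(k) = 3 - ((k + k) - 6) = 3 - (2*k - 6) = 3 - (-6 + 2*k) = 3 + (6 - 2*k) = 9 - 2*k)
(N(-15) + 1/(-124))/(p(-10, -20) - 464) = ((9 - 2*(-15)) + 1/(-124))/((-20)² - 464) = ((9 + 30) - 1/124)/(400 - 464) = (39 - 1/124)/(-64) = (4835/124)*(-1/64) = -4835/7936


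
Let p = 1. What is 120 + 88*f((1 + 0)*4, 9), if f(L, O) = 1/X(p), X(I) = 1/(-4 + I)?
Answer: -144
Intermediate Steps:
f(L, O) = -3 (f(L, O) = 1/(1/(-4 + 1)) = 1/(1/(-3)) = 1/(-⅓) = -3)
120 + 88*f((1 + 0)*4, 9) = 120 + 88*(-3) = 120 - 264 = -144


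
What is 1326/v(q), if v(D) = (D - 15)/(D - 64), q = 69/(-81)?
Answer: 1160913/214 ≈ 5424.8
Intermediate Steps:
q = -23/27 (q = 69*(-1/81) = -23/27 ≈ -0.85185)
v(D) = (-15 + D)/(-64 + D)
1326/v(q) = 1326/(((-15 - 23/27)/(-64 - 23/27))) = 1326/((-428/27/(-1751/27))) = 1326/((-27/1751*(-428/27))) = 1326/(428/1751) = 1326*(1751/428) = 1160913/214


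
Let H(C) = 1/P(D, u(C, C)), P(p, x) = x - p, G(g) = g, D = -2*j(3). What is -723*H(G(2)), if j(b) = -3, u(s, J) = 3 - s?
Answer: 723/5 ≈ 144.60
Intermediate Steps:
D = 6 (D = -2*(-3) = 6)
H(C) = 1/(-3 - C) (H(C) = 1/((3 - C) - 1*6) = 1/((3 - C) - 6) = 1/(-3 - C))
-723*H(G(2)) = -(-723)/(3 + 2) = -(-723)/5 = -723*(-⅕) = 723/5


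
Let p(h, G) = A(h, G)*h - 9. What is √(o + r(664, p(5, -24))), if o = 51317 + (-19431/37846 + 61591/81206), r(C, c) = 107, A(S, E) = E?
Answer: 8*√29408761378840269/6049847 ≈ 226.77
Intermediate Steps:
p(h, G) = -9 + G*h (p(h, G) = G*h - 9 = -9 + G*h)
o = 310461480899/6049847 (o = 51317 + (-19431*1/37846 + 61591*(1/81206)) = 51317 + (-153/298 + 61591/81206) = 51317 + 1482400/6049847 = 310461480899/6049847 ≈ 51317.)
√(o + r(664, p(5, -24))) = √(310461480899/6049847 + 107) = √(311108814528/6049847) = 8*√29408761378840269/6049847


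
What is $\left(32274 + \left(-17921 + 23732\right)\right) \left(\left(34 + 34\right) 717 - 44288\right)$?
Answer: $170163780$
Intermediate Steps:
$\left(32274 + \left(-17921 + 23732\right)\right) \left(\left(34 + 34\right) 717 - 44288\right) = \left(32274 + 5811\right) \left(68 \cdot 717 - 44288\right) = 38085 \left(48756 - 44288\right) = 38085 \cdot 4468 = 170163780$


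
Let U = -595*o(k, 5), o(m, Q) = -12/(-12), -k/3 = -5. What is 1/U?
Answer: -1/595 ≈ -0.0016807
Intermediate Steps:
k = 15 (k = -3*(-5) = 15)
o(m, Q) = 1 (o(m, Q) = -12*(-1/12) = 1)
U = -595 (U = -595*1 = -595)
1/U = 1/(-595) = -1/595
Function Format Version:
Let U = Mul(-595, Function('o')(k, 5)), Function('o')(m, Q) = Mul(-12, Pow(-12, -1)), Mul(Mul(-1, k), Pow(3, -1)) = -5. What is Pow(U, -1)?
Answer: Rational(-1, 595) ≈ -0.0016807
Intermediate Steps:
k = 15 (k = Mul(-3, -5) = 15)
Function('o')(m, Q) = 1 (Function('o')(m, Q) = Mul(-12, Rational(-1, 12)) = 1)
U = -595 (U = Mul(-595, 1) = -595)
Pow(U, -1) = Pow(-595, -1) = Rational(-1, 595)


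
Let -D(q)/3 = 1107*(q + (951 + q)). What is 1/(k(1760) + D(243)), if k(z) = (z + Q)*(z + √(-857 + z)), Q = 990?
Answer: -67723/2242532771 + 2750*√903/2242532771 ≈ 6.6507e-6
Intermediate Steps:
k(z) = (990 + z)*(z + √(-857 + z)) (k(z) = (z + 990)*(z + √(-857 + z)) = (990 + z)*(z + √(-857 + z)))
D(q) = -3158271 - 6642*q (D(q) = -3321*(q + (951 + q)) = -3321*(951 + 2*q) = -3*(1052757 + 2214*q) = -3158271 - 6642*q)
1/(k(1760) + D(243)) = 1/((1760² + 990*1760 + 990*√(-857 + 1760) + 1760*√(-857 + 1760)) + (-3158271 - 6642*243)) = 1/((3097600 + 1742400 + 990*√903 + 1760*√903) + (-3158271 - 1614006)) = 1/((4840000 + 2750*√903) - 4772277) = 1/(67723 + 2750*√903)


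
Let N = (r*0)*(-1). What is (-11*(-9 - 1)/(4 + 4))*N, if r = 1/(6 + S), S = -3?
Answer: 0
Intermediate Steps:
r = 1/3 (r = 1/(6 - 3) = 1/3 ≈ 0.33333)
N = 0 (N = ((1/3)*0)*(-1) = 0*(-1) = 0)
(-11*(-9 - 1)/(4 + 4))*N = -11*(-9 - 1)/(4 + 4)*0 = -(-110)/8*0 = -11*(-5/4)*0 = (55/4)*0 = 0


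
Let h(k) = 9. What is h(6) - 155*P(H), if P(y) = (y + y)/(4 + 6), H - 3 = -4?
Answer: 40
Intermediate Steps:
H = -1 (H = 3 - 4 = -1)
P(y) = y/5 (P(y) = (2*y)/10 = (2*y)*(⅒) = y/5)
h(6) - 155*P(H) = 9 - 31*(-1) = 9 - 155*(-⅕) = 9 + 31 = 40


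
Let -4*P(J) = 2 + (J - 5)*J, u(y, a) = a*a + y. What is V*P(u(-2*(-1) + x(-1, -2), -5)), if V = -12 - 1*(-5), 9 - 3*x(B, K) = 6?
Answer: 2261/2 ≈ 1130.5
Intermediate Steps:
x(B, K) = 1 (x(B, K) = 3 - ⅓*6 = 3 - 2 = 1)
u(y, a) = y + a² (u(y, a) = a² + y = y + a²)
V = -7 (V = -12 + 5 = -7)
P(J) = -½ - J*(-5 + J)/4 (P(J) = -(2 + (J - 5)*J)/4 = -(2 + (-5 + J)*J)/4 = -(2 + J*(-5 + J))/4 = -½ - J*(-5 + J)/4)
V*P(u(-2*(-1) + x(-1, -2), -5)) = -7*(-½ - ((-2*(-1) + 1) + (-5)²)²/4 + 5*((-2*(-1) + 1) + (-5)²)/4) = -7*(-½ - ((2 + 1) + 25)²/4 + 5*((2 + 1) + 25)/4) = -7*(-½ - (3 + 25)²/4 + 5*(3 + 25)/4) = -7*(-½ - ¼*28² + (5/4)*28) = -7*(-½ - ¼*784 + 35) = -7*(-½ - 196 + 35) = -7*(-323/2) = 2261/2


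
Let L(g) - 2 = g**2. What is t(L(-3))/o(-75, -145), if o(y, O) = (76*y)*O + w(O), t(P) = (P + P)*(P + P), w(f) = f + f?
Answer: 22/37555 ≈ 0.00058581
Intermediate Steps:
w(f) = 2*f
L(g) = 2 + g**2
t(P) = 4*P**2 (t(P) = (2*P)*(2*P) = 4*P**2)
o(y, O) = 2*O + 76*O*y (o(y, O) = (76*y)*O + 2*O = 76*O*y + 2*O = 2*O + 76*O*y)
t(L(-3))/o(-75, -145) = (4*(2 + (-3)**2)**2)/((2*(-145)*(1 + 38*(-75)))) = (4*(2 + 9)**2)/((2*(-145)*(1 - 2850))) = (4*11**2)/((2*(-145)*(-2849))) = (4*121)/826210 = 484*(1/826210) = 22/37555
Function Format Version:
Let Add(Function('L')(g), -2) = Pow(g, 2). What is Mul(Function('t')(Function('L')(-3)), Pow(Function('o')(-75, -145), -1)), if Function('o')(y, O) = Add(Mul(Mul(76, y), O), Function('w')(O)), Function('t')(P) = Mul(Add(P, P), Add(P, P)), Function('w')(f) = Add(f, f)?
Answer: Rational(22, 37555) ≈ 0.00058581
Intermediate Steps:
Function('w')(f) = Mul(2, f)
Function('L')(g) = Add(2, Pow(g, 2))
Function('t')(P) = Mul(4, Pow(P, 2)) (Function('t')(P) = Mul(Mul(2, P), Mul(2, P)) = Mul(4, Pow(P, 2)))
Function('o')(y, O) = Add(Mul(2, O), Mul(76, O, y)) (Function('o')(y, O) = Add(Mul(Mul(76, y), O), Mul(2, O)) = Add(Mul(76, O, y), Mul(2, O)) = Add(Mul(2, O), Mul(76, O, y)))
Mul(Function('t')(Function('L')(-3)), Pow(Function('o')(-75, -145), -1)) = Mul(Mul(4, Pow(Add(2, Pow(-3, 2)), 2)), Pow(Mul(2, -145, Add(1, Mul(38, -75))), -1)) = Mul(Mul(4, Pow(Add(2, 9), 2)), Pow(Mul(2, -145, Add(1, -2850)), -1)) = Mul(Mul(4, Pow(11, 2)), Pow(Mul(2, -145, -2849), -1)) = Mul(Mul(4, 121), Pow(826210, -1)) = Mul(484, Rational(1, 826210)) = Rational(22, 37555)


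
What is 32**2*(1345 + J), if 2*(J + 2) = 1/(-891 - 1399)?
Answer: 1574640384/1145 ≈ 1.3752e+6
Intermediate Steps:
J = -9161/4580 (J = -2 + 1/(2*(-891 - 1399)) = -2 + (1/2)/(-2290) = -2 + (1/2)*(-1/2290) = -2 - 1/4580 = -9161/4580 ≈ -2.0002)
32**2*(1345 + J) = 32**2*(1345 - 9161/4580) = 1024*(6150939/4580) = 1574640384/1145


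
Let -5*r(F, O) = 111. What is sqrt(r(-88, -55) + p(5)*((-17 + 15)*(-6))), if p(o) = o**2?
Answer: sqrt(6945)/5 ≈ 16.667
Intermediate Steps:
r(F, O) = -111/5 (r(F, O) = -1/5*111 = -111/5)
sqrt(r(-88, -55) + p(5)*((-17 + 15)*(-6))) = sqrt(-111/5 + 5**2*((-17 + 15)*(-6))) = sqrt(-111/5 + 25*(-2*(-6))) = sqrt(-111/5 + 25*12) = sqrt(-111/5 + 300) = sqrt(1389/5) = sqrt(6945)/5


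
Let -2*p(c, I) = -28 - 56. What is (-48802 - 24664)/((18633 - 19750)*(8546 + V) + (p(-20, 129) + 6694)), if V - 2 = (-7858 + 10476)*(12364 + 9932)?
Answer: 36733/32604933978 ≈ 1.1266e-6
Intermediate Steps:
p(c, I) = 42 (p(c, I) = -(-28 - 56)/2 = -½*(-84) = 42)
V = 58370930 (V = 2 + (-7858 + 10476)*(12364 + 9932) = 2 + 2618*22296 = 2 + 58370928 = 58370930)
(-48802 - 24664)/((18633 - 19750)*(8546 + V) + (p(-20, 129) + 6694)) = (-48802 - 24664)/((18633 - 19750)*(8546 + 58370930) + (42 + 6694)) = -73466/(-1117*58379476 + 6736) = -73466/(-65209874692 + 6736) = -73466/(-65209867956) = -73466*(-1/65209867956) = 36733/32604933978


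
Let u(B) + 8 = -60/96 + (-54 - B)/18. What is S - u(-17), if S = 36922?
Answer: 2659153/72 ≈ 36933.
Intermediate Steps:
u(B) = -93/8 - B/18 (u(B) = -8 + (-60/96 + (-54 - B)/18) = -8 + (-60*1/96 + (-54 - B)*(1/18)) = -8 + (-5/8 + (-3 - B/18)) = -8 + (-29/8 - B/18) = -93/8 - B/18)
S - u(-17) = 36922 - (-93/8 - 1/18*(-17)) = 36922 - (-93/8 + 17/18) = 36922 - 1*(-769/72) = 36922 + 769/72 = 2659153/72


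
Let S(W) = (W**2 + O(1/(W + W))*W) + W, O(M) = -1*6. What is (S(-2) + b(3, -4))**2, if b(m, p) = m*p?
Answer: 4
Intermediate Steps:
O(M) = -6
S(W) = W**2 - 5*W (S(W) = (W**2 - 6*W) + W = W**2 - 5*W)
(S(-2) + b(3, -4))**2 = (-2*(-5 - 2) + 3*(-4))**2 = (-2*(-7) - 12)**2 = (14 - 12)**2 = 2**2 = 4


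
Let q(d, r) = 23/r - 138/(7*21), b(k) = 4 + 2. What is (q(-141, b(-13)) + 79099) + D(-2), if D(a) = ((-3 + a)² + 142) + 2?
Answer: 23305643/294 ≈ 79271.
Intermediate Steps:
b(k) = 6
q(d, r) = -46/49 + 23/r (q(d, r) = 23/r - 138/147 = 23/r - 138*1/147 = 23/r - 46/49 = -46/49 + 23/r)
D(a) = 144 + (-3 + a)² (D(a) = (142 + (-3 + a)²) + 2 = 144 + (-3 + a)²)
(q(-141, b(-13)) + 79099) + D(-2) = ((-46/49 + 23/6) + 79099) + (144 + (-3 - 2)²) = ((-46/49 + 23*(⅙)) + 79099) + (144 + (-5)²) = ((-46/49 + 23/6) + 79099) + (144 + 25) = (851/294 + 79099) + 169 = 23255957/294 + 169 = 23305643/294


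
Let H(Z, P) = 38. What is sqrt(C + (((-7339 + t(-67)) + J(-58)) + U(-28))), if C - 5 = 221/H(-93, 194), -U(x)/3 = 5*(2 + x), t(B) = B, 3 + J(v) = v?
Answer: 9*I*sqrt(125970)/38 ≈ 84.061*I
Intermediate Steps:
J(v) = -3 + v
U(x) = -30 - 15*x (U(x) = -15*(2 + x) = -3*(10 + 5*x) = -30 - 15*x)
C = 411/38 (C = 5 + 221/38 = 411/38 ≈ 10.816)
sqrt(C + (((-7339 + t(-67)) + J(-58)) + U(-28))) = sqrt(411/38 + (((-7339 - 67) + (-3 - 58)) + (-30 - 15*(-28)))) = sqrt(411/38 + ((-7406 - 61) + (-30 + 420))) = sqrt(411/38 + (-7467 + 390)) = sqrt(411/38 - 7077) = sqrt(-268515/38) = 9*I*sqrt(125970)/38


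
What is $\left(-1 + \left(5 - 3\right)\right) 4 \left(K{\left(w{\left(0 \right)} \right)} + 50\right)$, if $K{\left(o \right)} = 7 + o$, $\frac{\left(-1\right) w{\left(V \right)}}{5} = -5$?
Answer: $328$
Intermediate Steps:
$w{\left(V \right)} = 25$ ($w{\left(V \right)} = \left(-5\right) \left(-5\right) = 25$)
$\left(-1 + \left(5 - 3\right)\right) 4 \left(K{\left(w{\left(0 \right)} \right)} + 50\right) = \left(-1 + \left(5 - 3\right)\right) 4 \left(\left(7 + 25\right) + 50\right) = \left(-1 + \left(5 - 3\right)\right) 4 \left(32 + 50\right) = \left(-1 + 2\right) 4 \cdot 82 = 1 \cdot 4 \cdot 82 = 4 \cdot 82 = 328$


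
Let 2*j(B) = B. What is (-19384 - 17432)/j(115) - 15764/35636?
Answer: -656440703/1024535 ≈ -640.72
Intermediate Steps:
j(B) = B/2
(-19384 - 17432)/j(115) - 15764/35636 = (-19384 - 17432)/(((½)*115)) - 15764/35636 = -36816/115/2 - 15764*1/35636 = -36816*2/115 - 3941/8909 = -73632/115 - 3941/8909 = -656440703/1024535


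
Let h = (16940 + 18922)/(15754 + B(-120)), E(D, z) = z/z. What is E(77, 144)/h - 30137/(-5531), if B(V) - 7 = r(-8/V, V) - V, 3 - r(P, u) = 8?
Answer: 194763875/33058787 ≈ 5.8914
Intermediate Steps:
r(P, u) = -5 (r(P, u) = 3 - 1*8 = 3 - 8 = -5)
E(D, z) = 1
B(V) = 2 - V (B(V) = 7 + (-5 - V) = 2 - V)
h = 5977/2646 (h = (16940 + 18922)/(15754 + (2 - 1*(-120))) = 35862/(15754 + (2 + 120)) = 35862/(15754 + 122) = 35862/15876 = 35862*(1/15876) = 5977/2646 ≈ 2.2589)
E(77, 144)/h - 30137/(-5531) = 1/(5977/2646) - 30137/(-5531) = 1*(2646/5977) - 30137*(-1/5531) = 2646/5977 + 30137/5531 = 194763875/33058787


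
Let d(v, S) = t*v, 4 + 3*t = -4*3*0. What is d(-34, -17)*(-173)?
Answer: -23528/3 ≈ -7842.7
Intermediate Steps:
t = -4/3 (t = -4/3 + (-4*3*0)/3 = -4/3 + (-12*0)/3 = -4/3 + (⅓)*0 = -4/3 + 0 = -4/3 ≈ -1.3333)
d(v, S) = -4*v/3
d(-34, -17)*(-173) = -4/3*(-34)*(-173) = (136/3)*(-173) = -23528/3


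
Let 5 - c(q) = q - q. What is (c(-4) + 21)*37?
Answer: 962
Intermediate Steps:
c(q) = 5 (c(q) = 5 - (q - q) = 5 - 1*0 = 5 + 0 = 5)
(c(-4) + 21)*37 = (5 + 21)*37 = 26*37 = 962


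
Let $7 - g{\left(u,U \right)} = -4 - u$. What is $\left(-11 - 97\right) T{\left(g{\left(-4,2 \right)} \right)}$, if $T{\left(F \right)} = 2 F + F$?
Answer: $-2268$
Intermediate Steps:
$g{\left(u,U \right)} = 11 + u$ ($g{\left(u,U \right)} = 7 - \left(-4 - u\right) = 7 + \left(4 + u\right) = 11 + u$)
$T{\left(F \right)} = 3 F$
$\left(-11 - 97\right) T{\left(g{\left(-4,2 \right)} \right)} = \left(-11 - 97\right) 3 \left(11 - 4\right) = - 108 \cdot 3 \cdot 7 = \left(-108\right) 21 = -2268$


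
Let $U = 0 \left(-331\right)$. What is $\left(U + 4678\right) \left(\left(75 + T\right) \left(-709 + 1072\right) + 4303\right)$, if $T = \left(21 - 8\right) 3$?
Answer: $213714430$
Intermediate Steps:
$T = 39$ ($T = 13 \cdot 3 = 39$)
$U = 0$
$\left(U + 4678\right) \left(\left(75 + T\right) \left(-709 + 1072\right) + 4303\right) = \left(0 + 4678\right) \left(\left(75 + 39\right) \left(-709 + 1072\right) + 4303\right) = 4678 \left(114 \cdot 363 + 4303\right) = 4678 \left(41382 + 4303\right) = 4678 \cdot 45685 = 213714430$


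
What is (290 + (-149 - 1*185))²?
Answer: 1936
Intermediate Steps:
(290 + (-149 - 1*185))² = (290 + (-149 - 185))² = (290 - 334)² = (-44)² = 1936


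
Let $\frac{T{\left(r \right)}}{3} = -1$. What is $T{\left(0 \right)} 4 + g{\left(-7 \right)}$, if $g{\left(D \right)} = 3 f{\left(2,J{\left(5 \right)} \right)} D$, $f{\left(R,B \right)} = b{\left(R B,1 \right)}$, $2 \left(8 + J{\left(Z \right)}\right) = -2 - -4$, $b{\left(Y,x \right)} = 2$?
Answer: $-54$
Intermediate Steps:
$T{\left(r \right)} = -3$ ($T{\left(r \right)} = 3 \left(-1\right) = -3$)
$J{\left(Z \right)} = -7$ ($J{\left(Z \right)} = -8 + \frac{-2 - -4}{2} = -8 + \frac{-2 + 4}{2} = -8 + \frac{1}{2} \cdot 2 = -8 + 1 = -7$)
$f{\left(R,B \right)} = 2$
$g{\left(D \right)} = 6 D$ ($g{\left(D \right)} = 3 \cdot 2 D = 6 D$)
$T{\left(0 \right)} 4 + g{\left(-7 \right)} = \left(-3\right) 4 + 6 \left(-7\right) = -12 - 42 = -54$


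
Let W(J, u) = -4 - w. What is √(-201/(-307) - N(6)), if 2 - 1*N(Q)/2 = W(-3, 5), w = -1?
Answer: I*√880783/307 ≈ 3.057*I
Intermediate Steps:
W(J, u) = -3 (W(J, u) = -4 - 1*(-1) = -4 + 1 = -3)
N(Q) = 10 (N(Q) = 4 - 2*(-3) = 4 + 6 = 10)
√(-201/(-307) - N(6)) = √(-201/(-307) - 1*10) = √(-201*(-1/307) - 10) = √(201/307 - 10) = √(-2869/307) = I*√880783/307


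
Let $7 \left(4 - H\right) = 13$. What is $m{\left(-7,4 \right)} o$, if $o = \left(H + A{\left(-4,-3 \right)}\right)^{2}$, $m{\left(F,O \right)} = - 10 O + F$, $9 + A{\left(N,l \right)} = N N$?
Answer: $- \frac{192512}{49} \approx -3928.8$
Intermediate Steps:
$H = \frac{15}{7}$ ($H = 4 - \frac{13}{7} = \frac{15}{7} \approx 2.1429$)
$A{\left(N,l \right)} = -9 + N^{2}$ ($A{\left(N,l \right)} = -9 + N N = -9 + N^{2}$)
$m{\left(F,O \right)} = F - 10 O$
$o = \frac{4096}{49}$ ($o = \left(\frac{15}{7} - \left(9 - \left(-4\right)^{2}\right)\right)^{2} = \left(\frac{15}{7} + \left(-9 + 16\right)\right)^{2} = \left(\frac{15}{7} + 7\right)^{2} = \left(\frac{64}{7}\right)^{2} = \frac{4096}{49} \approx 83.592$)
$m{\left(-7,4 \right)} o = \left(-7 - 40\right) \frac{4096}{49} = \left(-47\right) \frac{4096}{49} = - \frac{192512}{49}$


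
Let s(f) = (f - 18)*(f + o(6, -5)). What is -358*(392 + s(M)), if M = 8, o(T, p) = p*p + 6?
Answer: -716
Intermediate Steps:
o(T, p) = 6 + p² (o(T, p) = p² + 6 = 6 + p²)
s(f) = (-18 + f)*(31 + f) (s(f) = (f - 18)*(f + (6 + (-5)²)) = (-18 + f)*(f + (6 + 25)) = (-18 + f)*(f + 31) = (-18 + f)*(31 + f))
-358*(392 + s(M)) = -358*(392 + (-558 + 8² + 13*8)) = -358*(392 + (-558 + 64 + 104)) = -358*(392 - 390) = -358*2 = -716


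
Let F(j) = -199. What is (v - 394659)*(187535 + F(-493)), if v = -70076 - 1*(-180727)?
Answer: -53204922688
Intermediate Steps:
v = 110651 (v = -70076 + 180727 = 110651)
(v - 394659)*(187535 + F(-493)) = (110651 - 394659)*(187535 - 199) = -284008*187336 = -53204922688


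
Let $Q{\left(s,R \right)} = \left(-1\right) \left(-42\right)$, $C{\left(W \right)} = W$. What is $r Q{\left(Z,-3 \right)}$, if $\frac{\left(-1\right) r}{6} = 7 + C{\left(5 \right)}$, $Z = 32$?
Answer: $-3024$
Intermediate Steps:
$Q{\left(s,R \right)} = 42$
$r = -72$ ($r = - 6 \left(7 + 5\right) = \left(-6\right) 12 = -72$)
$r Q{\left(Z,-3 \right)} = \left(-72\right) 42 = -3024$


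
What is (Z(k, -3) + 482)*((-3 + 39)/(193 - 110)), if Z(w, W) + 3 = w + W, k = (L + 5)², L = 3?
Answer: 19440/83 ≈ 234.22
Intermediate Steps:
k = 64 (k = (3 + 5)² = 8² = 64)
Z(w, W) = -3 + W + w (Z(w, W) = -3 + (w + W) = -3 + (W + w) = -3 + W + w)
(Z(k, -3) + 482)*((-3 + 39)/(193 - 110)) = ((-3 - 3 + 64) + 482)*((-3 + 39)/(193 - 110)) = (58 + 482)*(36/83) = 540*(36*(1/83)) = 540*(36/83) = 19440/83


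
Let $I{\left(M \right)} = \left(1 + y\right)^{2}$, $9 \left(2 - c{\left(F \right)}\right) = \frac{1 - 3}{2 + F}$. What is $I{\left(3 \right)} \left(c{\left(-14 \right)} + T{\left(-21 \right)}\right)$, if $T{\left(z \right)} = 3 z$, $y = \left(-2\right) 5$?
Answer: $- \frac{9885}{2} \approx -4942.5$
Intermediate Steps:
$c{\left(F \right)} = 2 + \frac{2}{9 \left(2 + F\right)}$ ($c{\left(F \right)} = 2 - \frac{\left(1 - 3\right) \frac{1}{2 + F}}{9} = 2 - \frac{\left(-2\right) \frac{1}{2 + F}}{9} = 2 + \frac{2}{9 \left(2 + F\right)}$)
$y = -10$
$I{\left(M \right)} = 81$ ($I{\left(M \right)} = \left(1 - 10\right)^{2} = \left(-9\right)^{2} = 81$)
$I{\left(3 \right)} \left(c{\left(-14 \right)} + T{\left(-21 \right)}\right) = 81 \left(\frac{2 \left(19 + 9 \left(-14\right)\right)}{9 \left(2 - 14\right)} + 3 \left(-21\right)\right) = 81 \left(\frac{2 \left(19 - 126\right)}{9 \left(-12\right)} - 63\right) = 81 \left(\frac{2}{9} \left(- \frac{1}{12}\right) \left(-107\right) - 63\right) = 81 \left(\frac{107}{54} - 63\right) = 81 \left(- \frac{3295}{54}\right) = - \frac{9885}{2}$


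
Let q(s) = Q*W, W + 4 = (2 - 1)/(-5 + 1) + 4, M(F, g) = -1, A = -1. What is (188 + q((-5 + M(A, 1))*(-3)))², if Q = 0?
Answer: 35344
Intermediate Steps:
W = -¼ (W = -4 + ((2 - 1)/(-5 + 1) + 4) = -4 + (1/(-4) + 4) = -4 + (1*(-¼) + 4) = -4 + (-¼ + 4) = -4 + 15/4 = -¼ ≈ -0.25000)
q(s) = 0 (q(s) = 0*(-¼) = 0)
(188 + q((-5 + M(A, 1))*(-3)))² = (188 + 0)² = 188² = 35344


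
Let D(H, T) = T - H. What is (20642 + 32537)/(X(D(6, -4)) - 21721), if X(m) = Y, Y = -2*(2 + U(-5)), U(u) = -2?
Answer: -71/29 ≈ -2.4483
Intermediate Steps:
Y = 0 (Y = -2*(2 - 2) = -2*0 = 0)
X(m) = 0
(20642 + 32537)/(X(D(6, -4)) - 21721) = (20642 + 32537)/(0 - 21721) = 53179/(-21721) = 53179*(-1/21721) = -71/29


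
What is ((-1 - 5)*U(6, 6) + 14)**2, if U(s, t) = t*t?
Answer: 40804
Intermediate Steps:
U(s, t) = t**2
((-1 - 5)*U(6, 6) + 14)**2 = ((-1 - 5)*6**2 + 14)**2 = (-6*36 + 14)**2 = (-216 + 14)**2 = (-202)**2 = 40804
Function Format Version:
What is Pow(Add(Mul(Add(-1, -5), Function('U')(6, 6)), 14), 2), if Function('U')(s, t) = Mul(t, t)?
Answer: 40804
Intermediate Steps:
Function('U')(s, t) = Pow(t, 2)
Pow(Add(Mul(Add(-1, -5), Function('U')(6, 6)), 14), 2) = Pow(Add(Mul(Add(-1, -5), Pow(6, 2)), 14), 2) = Pow(Add(Mul(-6, 36), 14), 2) = Pow(Add(-216, 14), 2) = Pow(-202, 2) = 40804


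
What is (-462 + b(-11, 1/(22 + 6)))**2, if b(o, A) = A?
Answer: 167314225/784 ≈ 2.1341e+5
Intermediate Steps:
(-462 + b(-11, 1/(22 + 6)))**2 = (-462 + 1/(22 + 6))**2 = (-462 + 1/28)**2 = (-12935/28)**2 = 167314225/784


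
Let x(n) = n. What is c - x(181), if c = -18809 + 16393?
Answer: -2597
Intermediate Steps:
c = -2416
c - x(181) = -2416 - 1*181 = -2416 - 181 = -2597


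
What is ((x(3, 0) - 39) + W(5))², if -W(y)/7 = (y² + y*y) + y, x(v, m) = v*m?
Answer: 179776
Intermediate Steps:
x(v, m) = m*v
W(y) = -14*y² - 7*y (W(y) = -7*((y² + y*y) + y) = -7*((y² + y²) + y) = -7*(2*y² + y) = -7*(y + 2*y²) = -14*y² - 7*y)
((x(3, 0) - 39) + W(5))² = ((0*3 - 39) - 7*5*(1 + 2*5))² = ((0 - 39) - 7*5*(1 + 10))² = (-39 - 7*5*11)² = (-39 - 385)² = (-424)² = 179776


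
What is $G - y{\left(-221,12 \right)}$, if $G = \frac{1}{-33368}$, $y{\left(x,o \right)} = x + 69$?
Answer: $\frac{5071935}{33368} \approx 152.0$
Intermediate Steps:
$y{\left(x,o \right)} = 69 + x$
$G = - \frac{1}{33368} \approx -2.9969 \cdot 10^{-5}$
$G - y{\left(-221,12 \right)} = - \frac{1}{33368} - \left(69 - 221\right) = - \frac{1}{33368} - -152 = - \frac{1}{33368} + 152 = \frac{5071935}{33368}$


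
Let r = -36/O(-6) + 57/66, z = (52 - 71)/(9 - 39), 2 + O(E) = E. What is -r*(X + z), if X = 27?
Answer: -48911/330 ≈ -148.22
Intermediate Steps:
O(E) = -2 + E
z = 19/30 (z = -19/(-30) = -19*(-1/30) = 19/30 ≈ 0.63333)
r = 59/11 (r = -36/(-2 - 6) + 57/66 = -36/(-8) + 57*(1/66) = -36*(-⅛) + 19/22 = 9/2 + 19/22 = 59/11 ≈ 5.3636)
-r*(X + z) = -59*(27 + 19/30)/11 = -59*829/(11*30) = -1*48911/330 = -48911/330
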